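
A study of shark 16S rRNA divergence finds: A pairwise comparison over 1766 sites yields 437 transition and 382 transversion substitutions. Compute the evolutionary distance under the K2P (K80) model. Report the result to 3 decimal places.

0.763

P = 437/1766 ≈ 0.247452 and Q = 382/1766 ≈ 0.216308.
Under the Kimura two-parameter model, d = −½ ln(1 − 2P − Q) − ¼ ln(1 − 2Q).
1 − 2P − Q = 0.288788, giving −½ ln(0.288788) = 0.621031.
1 − 2Q = 0.567384, giving −¼ ln(0.567384) = 0.141680.
d = 0.621031 + 0.141680 = 0.762711.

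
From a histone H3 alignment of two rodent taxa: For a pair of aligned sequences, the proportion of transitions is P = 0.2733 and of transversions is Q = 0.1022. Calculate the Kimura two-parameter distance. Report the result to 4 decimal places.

0.5804

Under the Kimura two-parameter model, d = −½ ln(1 − 2P − Q) − ¼ ln(1 − 2Q).
1 − 2P − Q = 0.3512, giving −½ ln(0.3512) = 0.523200.
1 − 2Q = 0.7956, giving −¼ ln(0.7956) = 0.057165.
d = 0.523200 + 0.057165 = 0.580365.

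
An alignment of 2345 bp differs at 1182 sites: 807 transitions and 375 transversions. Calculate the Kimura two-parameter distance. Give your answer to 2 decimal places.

P = 807/2345 ≈ 0.344136 and Q = 375/2345 ≈ 0.159915.
Under the Kimura two-parameter model, d = −½ ln(1 − 2P − Q) − ¼ ln(1 − 2Q).
1 − 2P − Q = 0.151813, giving −½ ln(0.151813) = 0.942553.
1 − 2Q = 0.68017, giving −¼ ln(0.68017) = 0.096353.
d = 0.942553 + 0.096353 = 1.038906.

1.04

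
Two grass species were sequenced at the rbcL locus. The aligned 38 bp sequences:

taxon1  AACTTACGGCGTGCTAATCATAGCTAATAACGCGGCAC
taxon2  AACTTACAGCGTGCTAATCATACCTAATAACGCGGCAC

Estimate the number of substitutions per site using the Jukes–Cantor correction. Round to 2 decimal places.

0.05

The sequences differ at 2 of 38 sites (8, 23), so p = 2/38 ≈ 0.052632.
d = −(3/4) ln(1 − 4p/3) = −0.75 ln(1 − 0.070176) = −0.75 ln(0.929824)
  = −0.75 × (-0.072760) = 0.054570 substitutions/site.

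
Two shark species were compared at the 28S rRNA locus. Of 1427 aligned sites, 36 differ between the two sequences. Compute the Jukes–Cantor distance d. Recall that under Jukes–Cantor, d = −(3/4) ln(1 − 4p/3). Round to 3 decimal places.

p = 36/1427 ≈ 0.025228.
d = −(3/4) ln(1 − 4p/3) = −0.75 ln(1 − 0.033637) = −0.75 ln(0.966363)
  = −0.75 × (-0.034216) = 0.025662 substitutions/site.

0.026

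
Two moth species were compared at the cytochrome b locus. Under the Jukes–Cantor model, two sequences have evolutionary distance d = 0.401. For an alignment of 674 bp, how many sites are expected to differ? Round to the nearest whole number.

Invert JC69: p = (3/4)(1 − e^(−4d/3)) = 0.75 × (1 − e^(-0.534667)) = 0.75 × (1 − 0.585864) = 0.310602.
Expected differing sites = pL ≈ 0.310602 × 674 = 209.345748 ≈ 209.

209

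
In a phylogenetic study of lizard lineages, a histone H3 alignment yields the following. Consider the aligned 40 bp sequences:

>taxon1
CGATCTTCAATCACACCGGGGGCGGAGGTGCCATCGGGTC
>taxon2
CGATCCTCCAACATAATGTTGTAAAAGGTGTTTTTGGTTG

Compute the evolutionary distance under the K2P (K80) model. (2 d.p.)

0.70

Of 40 sites, 8 differences are transitions and 10 are transversions, so P = 8/40 = 0.2 and Q = 10/40 = 0.25.
Under the Kimura two-parameter model, d = −½ ln(1 − 2P − Q) − ¼ ln(1 − 2Q).
1 − 2P − Q = 0.35, giving −½ ln(0.35) = 0.524911.
1 − 2Q = 0.5, giving −¼ ln(0.5) = 0.173287.
d = 0.524911 + 0.173287 = 0.698198.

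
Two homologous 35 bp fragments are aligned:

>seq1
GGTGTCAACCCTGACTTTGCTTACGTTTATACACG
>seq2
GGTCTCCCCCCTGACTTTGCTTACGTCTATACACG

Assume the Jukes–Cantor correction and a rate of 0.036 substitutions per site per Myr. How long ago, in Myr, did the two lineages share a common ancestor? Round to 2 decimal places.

1.72

The sequences differ at 4 of 35 sites (4, 7, 8, 27), so p = 4/35 ≈ 0.114286.
d = −(3/4) ln(1 − 4p/3) = −0.75 ln(1 − 0.152381) = −0.75 ln(0.847619)
  = −0.75 × (-0.165324) = 0.123993 substitutions/site.
Under a molecular clock d = 2μt, so t = d/(2μ) = 0.123993 / (2 × 0.036) = 1.72 Myr.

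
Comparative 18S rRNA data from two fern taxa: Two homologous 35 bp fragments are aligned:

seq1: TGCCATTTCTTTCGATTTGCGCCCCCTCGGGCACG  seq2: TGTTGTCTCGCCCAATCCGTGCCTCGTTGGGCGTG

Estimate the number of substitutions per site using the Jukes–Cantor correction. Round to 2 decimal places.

The sequences differ at 16 of 35 sites, so p = 16/35 ≈ 0.457143.
d = −(3/4) ln(1 − 4p/3) = −0.75 ln(1 − 0.609524) = −0.75 ln(0.390476)
  = −0.75 × (-0.940389) = 0.705292 substitutions/site.

0.71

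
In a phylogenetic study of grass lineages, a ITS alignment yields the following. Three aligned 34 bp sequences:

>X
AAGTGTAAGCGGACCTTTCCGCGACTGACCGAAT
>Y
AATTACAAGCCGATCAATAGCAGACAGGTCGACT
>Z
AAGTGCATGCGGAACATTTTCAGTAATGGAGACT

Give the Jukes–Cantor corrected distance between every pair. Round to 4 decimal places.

X–Y: 15/34 sites differ → p ≈ 0.441176, d = −0.75 ln(1 − 0.588235) = 0.665477 ≈ 0.6655.
X–Z: 16/34 sites differ → p ≈ 0.470588, d = −0.75 ln(1 − 0.627451) = 0.740540 ≈ 0.7405.
Y–Z: 13/34 sites differ → p ≈ 0.382353, d = −0.75 ln(1 − 0.509804) = 0.534712 ≈ 0.5347.

d(X,Y) = 0.6655, d(X,Z) = 0.7405, d(Y,Z) = 0.5347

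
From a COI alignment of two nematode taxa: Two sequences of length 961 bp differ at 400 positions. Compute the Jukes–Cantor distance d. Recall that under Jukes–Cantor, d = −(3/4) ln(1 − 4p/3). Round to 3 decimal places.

p = 400/961 ≈ 0.416233.
d = −(3/4) ln(1 − 4p/3) = −0.75 ln(1 − 0.554977) = −0.75 ln(0.445023)
  = −0.75 × (-0.809629) = 0.607222 substitutions/site.

0.607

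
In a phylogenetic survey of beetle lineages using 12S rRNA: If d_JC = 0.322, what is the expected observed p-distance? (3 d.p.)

p = (3/4)(1 − e^(−4d/3)) = 0.75 × (1 − e^(-0.429333)) = 0.75 × (1 − 0.650943) = 0.261793.

0.262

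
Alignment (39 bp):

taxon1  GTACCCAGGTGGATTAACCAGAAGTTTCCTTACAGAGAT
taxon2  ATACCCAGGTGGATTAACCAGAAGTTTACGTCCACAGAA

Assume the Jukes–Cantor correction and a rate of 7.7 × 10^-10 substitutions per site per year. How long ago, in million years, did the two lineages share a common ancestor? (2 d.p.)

The sequences differ at 6 of 39 sites (1, 28, 30, 32, 35, 39), so p = 6/39 ≈ 0.153846.
d = −(3/4) ln(1 − 4p/3) = −0.75 ln(1 − 0.205128) = −0.75 ln(0.794872)
  = −0.75 × (-0.229574) = 0.172181 substitutions/site.
Under a molecular clock d = 2μt, so t = d/(2μ) = 0.172181 / (2 × 7.7 × 10^-10) = 111.81 million years.

111.81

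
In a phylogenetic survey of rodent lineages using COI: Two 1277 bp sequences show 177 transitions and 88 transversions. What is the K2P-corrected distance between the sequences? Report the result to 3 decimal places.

P = 177/1277 ≈ 0.138606 and Q = 88/1277 ≈ 0.068912.
Under the Kimura two-parameter model, d = −½ ln(1 − 2P − Q) − ¼ ln(1 − 2Q).
1 − 2P − Q = 0.653876, giving −½ ln(0.653876) = 0.212419.
1 − 2Q = 0.862176, giving −¼ ln(0.862176) = 0.037074.
d = 0.212419 + 0.037074 = 0.249493.

0.249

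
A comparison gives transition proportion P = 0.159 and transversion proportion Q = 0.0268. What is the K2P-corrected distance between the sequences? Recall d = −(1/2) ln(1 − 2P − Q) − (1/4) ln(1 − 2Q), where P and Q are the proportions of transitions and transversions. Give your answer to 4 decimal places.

Under the Kimura two-parameter model, d = −½ ln(1 − 2P − Q) − ¼ ln(1 − 2Q).
1 − 2P − Q = 0.6552, giving −½ ln(0.6552) = 0.211407.
1 − 2Q = 0.9464, giving −¼ ln(0.9464) = 0.013772.
d = 0.211407 + 0.013772 = 0.225179.

0.2252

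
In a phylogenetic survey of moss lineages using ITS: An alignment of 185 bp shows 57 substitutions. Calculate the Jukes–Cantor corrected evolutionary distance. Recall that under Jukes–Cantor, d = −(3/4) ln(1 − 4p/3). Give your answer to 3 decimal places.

0.397

p = 57/185 ≈ 0.308108.
d = −(3/4) ln(1 − 4p/3) = −0.75 ln(1 − 0.410811) = −0.75 ln(0.589189)
  = −0.75 × (-0.529008) = 0.396756 substitutions/site.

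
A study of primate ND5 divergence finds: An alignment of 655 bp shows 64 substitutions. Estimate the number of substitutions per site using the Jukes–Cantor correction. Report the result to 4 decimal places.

0.1047

p = 64/655 ≈ 0.09771.
d = −(3/4) ln(1 − 4p/3) = −0.75 ln(1 − 0.13028) = −0.75 ln(0.86972)
  = −0.75 × (-0.139584) = 0.104688 substitutions/site.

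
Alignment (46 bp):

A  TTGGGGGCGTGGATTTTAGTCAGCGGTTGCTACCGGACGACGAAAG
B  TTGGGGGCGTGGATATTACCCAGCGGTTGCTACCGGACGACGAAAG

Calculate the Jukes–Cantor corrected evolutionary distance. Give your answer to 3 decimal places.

The sequences differ at 3 of 46 sites (15, 19, 20), so p = 3/46 ≈ 0.065217.
d = −(3/4) ln(1 − 4p/3) = −0.75 ln(1 − 0.086956) = −0.75 ln(0.913044)
  = −0.75 × (-0.090971) = 0.068228 substitutions/site.

0.068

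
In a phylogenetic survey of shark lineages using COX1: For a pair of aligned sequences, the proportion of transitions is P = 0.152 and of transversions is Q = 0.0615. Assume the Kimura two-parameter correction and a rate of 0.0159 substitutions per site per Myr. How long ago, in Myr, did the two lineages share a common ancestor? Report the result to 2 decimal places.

8.18

Under the Kimura two-parameter model, d = −½ ln(1 − 2P − Q) − ¼ ln(1 − 2Q).
1 − 2P − Q = 0.6345, giving −½ ln(0.6345) = 0.227459.
1 − 2Q = 0.877, giving −¼ ln(0.877) = 0.032812.
d = 0.227459 + 0.032812 = 0.260271.
Under a molecular clock d = 2μt, so t = d/(2μ) = 0.260271 / (2 × 0.0159) = 8.18 Myr.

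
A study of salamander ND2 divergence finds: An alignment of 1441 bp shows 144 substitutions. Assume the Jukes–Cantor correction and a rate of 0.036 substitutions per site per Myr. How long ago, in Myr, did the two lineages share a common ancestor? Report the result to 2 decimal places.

p = 144/1441 ≈ 0.099931.
d = −(3/4) ln(1 − 4p/3) = −0.75 ln(1 − 0.133241) = −0.75 ln(0.866759)
  = −0.75 × (-0.142994) = 0.107246 substitutions/site.
Under a molecular clock d = 2μt, so t = d/(2μ) = 0.107246 / (2 × 0.036) = 1.49 Myr.

1.49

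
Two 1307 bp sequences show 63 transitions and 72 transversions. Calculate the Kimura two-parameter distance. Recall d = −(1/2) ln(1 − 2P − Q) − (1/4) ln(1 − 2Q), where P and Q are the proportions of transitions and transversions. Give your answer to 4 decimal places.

P = 63/1307 ≈ 0.048202 and Q = 72/1307 ≈ 0.055088.
Under the Kimura two-parameter model, d = −½ ln(1 − 2P − Q) − ¼ ln(1 − 2Q).
1 − 2P − Q = 0.848508, giving −½ ln(0.848508) = 0.082138.
1 − 2Q = 0.889824, giving −¼ ln(0.889824) = 0.029183.
d = 0.082138 + 0.029183 = 0.111321.

0.1113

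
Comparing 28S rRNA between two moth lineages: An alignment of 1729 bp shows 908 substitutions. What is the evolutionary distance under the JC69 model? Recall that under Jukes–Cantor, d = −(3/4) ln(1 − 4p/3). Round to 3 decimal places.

0.904

p = 908/1729 ≈ 0.525159.
d = −(3/4) ln(1 − 4p/3) = −0.75 ln(1 − 0.700212) = −0.75 ln(0.299788)
  = −0.75 × (-1.204680) = 0.903510 substitutions/site.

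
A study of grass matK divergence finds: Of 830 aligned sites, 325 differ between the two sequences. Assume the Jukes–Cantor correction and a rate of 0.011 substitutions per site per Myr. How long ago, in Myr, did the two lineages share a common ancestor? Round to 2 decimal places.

25.17

p = 325/830 ≈ 0.391566.
d = −(3/4) ln(1 − 4p/3) = −0.75 ln(1 − 0.522088) = −0.75 ln(0.477912)
  = −0.75 × (-0.738329) = 0.553747 substitutions/site.
Under a molecular clock d = 2μt, so t = d/(2μ) = 0.553747 / (2 × 0.011) = 25.17 Myr.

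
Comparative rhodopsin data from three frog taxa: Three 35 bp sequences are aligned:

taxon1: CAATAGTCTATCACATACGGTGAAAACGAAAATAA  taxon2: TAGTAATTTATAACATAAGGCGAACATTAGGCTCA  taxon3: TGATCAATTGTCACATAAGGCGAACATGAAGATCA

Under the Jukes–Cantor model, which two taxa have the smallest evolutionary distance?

taxon2 and taxon3

taxon1–taxon2: 14/35 differ, p = 0.400, d = 0.572.
taxon1–taxon3: 13/35 differ, p = 0.371, d = 0.513.
taxon2–taxon3: 9/35 differ, p = 0.257, d = 0.315.
The smallest distance is between taxon2 and taxon3.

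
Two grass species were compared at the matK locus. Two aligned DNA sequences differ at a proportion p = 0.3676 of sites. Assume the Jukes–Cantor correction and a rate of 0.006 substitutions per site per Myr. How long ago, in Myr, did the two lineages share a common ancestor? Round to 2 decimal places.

d = −(3/4) ln(1 − 4p/3) = −0.75 ln(1 − 0.490133) = −0.75 ln(0.509867)
  = −0.75 × (-0.673605) = 0.505204 substitutions/site.
Under a molecular clock d = 2μt, so t = d/(2μ) = 0.505204 / (2 × 0.006) = 42.10 Myr.

42.10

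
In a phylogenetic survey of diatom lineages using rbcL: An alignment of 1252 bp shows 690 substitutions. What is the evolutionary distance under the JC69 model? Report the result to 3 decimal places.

0.996

p = 690/1252 ≈ 0.551118.
d = −(3/4) ln(1 − 4p/3) = −0.75 ln(1 − 0.734824) = −0.75 ln(0.265176)
  = −0.75 × (-1.327362) = 0.995522 substitutions/site.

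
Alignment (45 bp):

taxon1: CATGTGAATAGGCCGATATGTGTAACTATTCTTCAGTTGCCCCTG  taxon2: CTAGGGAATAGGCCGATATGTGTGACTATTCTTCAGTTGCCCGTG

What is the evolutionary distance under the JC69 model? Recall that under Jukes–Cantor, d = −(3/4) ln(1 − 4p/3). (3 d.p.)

0.120

The sequences differ at 5 of 45 sites (2, 3, 5, 24, 43), so p = 5/45 ≈ 0.111111.
d = −(3/4) ln(1 − 4p/3) = −0.75 ln(1 − 0.148148) = −0.75 ln(0.851852)
  = −0.75 × (-0.160342) = 0.120257 substitutions/site.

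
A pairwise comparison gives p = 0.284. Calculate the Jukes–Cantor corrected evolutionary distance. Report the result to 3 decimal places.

0.357

d = −(3/4) ln(1 − 4p/3) = −0.75 ln(1 − 0.378667) = −0.75 ln(0.621333)
  = −0.75 × (-0.475888) = 0.356916 substitutions/site.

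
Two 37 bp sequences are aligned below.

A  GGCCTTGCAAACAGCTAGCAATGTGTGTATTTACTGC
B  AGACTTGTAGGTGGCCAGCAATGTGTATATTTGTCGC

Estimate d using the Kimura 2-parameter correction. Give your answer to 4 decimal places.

Of 37 sites, 11 differences are transitions and 1 are transversions, so P = 11/37 ≈ 0.297297 and Q = 1/37 ≈ 0.027027.
Under the Kimura two-parameter model, d = −½ ln(1 − 2P − Q) − ¼ ln(1 − 2Q).
1 − 2P − Q = 0.378379, giving −½ ln(0.378379) = 0.485929.
1 − 2Q = 0.945946, giving −¼ ln(0.945946) = 0.013892.
d = 0.485929 + 0.013892 = 0.499821.

0.4998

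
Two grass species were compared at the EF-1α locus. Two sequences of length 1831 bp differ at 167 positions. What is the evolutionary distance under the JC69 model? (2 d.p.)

p = 167/1831 ≈ 0.091207.
d = −(3/4) ln(1 − 4p/3) = −0.75 ln(1 − 0.121609) = −0.75 ln(0.878391)
  = −0.75 × (-0.129663) = 0.097247 substitutions/site.

0.10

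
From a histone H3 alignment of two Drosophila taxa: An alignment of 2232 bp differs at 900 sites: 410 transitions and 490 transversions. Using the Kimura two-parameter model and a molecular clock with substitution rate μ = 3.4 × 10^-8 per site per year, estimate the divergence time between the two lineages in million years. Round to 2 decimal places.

8.63

P = 410/2232 ≈ 0.183692 and Q = 490/2232 ≈ 0.219534.
Under the Kimura two-parameter model, d = −½ ln(1 − 2P − Q) − ¼ ln(1 − 2Q).
1 − 2P − Q = 0.413082, giving −½ ln(0.413082) = 0.442055.
1 − 2Q = 0.560932, giving −¼ ln(0.560932) = 0.144539.
d = 0.442055 + 0.144539 = 0.586594.
Under a molecular clock d = 2μt, so t = d/(2μ) = 0.586594 / (2 × 3.4 × 10^-8) = 8.63 million years.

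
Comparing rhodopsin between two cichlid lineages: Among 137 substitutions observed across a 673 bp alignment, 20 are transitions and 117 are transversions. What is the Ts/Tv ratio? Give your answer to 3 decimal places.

0.171

R = 20/117 = 0.170940… ≈ 0.171 (to 3 d.p.).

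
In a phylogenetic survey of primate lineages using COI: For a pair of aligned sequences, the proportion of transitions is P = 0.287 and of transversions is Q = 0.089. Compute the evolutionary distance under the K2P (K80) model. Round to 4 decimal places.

0.5928

Under the Kimura two-parameter model, d = −½ ln(1 − 2P − Q) − ¼ ln(1 − 2Q).
1 − 2P − Q = 0.337, giving −½ ln(0.337) = 0.543836.
1 − 2Q = 0.822, giving −¼ ln(0.822) = 0.049004.
d = 0.543836 + 0.049004 = 0.592840.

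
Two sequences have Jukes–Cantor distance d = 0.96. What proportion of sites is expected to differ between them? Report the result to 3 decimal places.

0.541

p = (3/4)(1 − e^(−4d/3)) = 0.75 × (1 − e^(-1.28)) = 0.75 × (1 − 0.278037) = 0.541472.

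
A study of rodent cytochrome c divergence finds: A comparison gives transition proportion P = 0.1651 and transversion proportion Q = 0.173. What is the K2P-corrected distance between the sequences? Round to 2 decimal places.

0.46

Under the Kimura two-parameter model, d = −½ ln(1 − 2P − Q) − ¼ ln(1 − 2Q).
1 − 2P − Q = 0.4968, giving −½ ln(0.4968) = 0.349784.
1 − 2Q = 0.654, giving −¼ ln(0.654) = 0.106162.
d = 0.349784 + 0.106162 = 0.455946.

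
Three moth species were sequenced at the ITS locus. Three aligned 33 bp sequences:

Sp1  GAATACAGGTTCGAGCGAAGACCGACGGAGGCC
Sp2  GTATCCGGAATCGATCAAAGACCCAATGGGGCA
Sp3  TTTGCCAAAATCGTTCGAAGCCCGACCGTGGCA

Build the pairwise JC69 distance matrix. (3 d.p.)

Sp1–Sp2: 12/33 sites differ → p ≈ 0.363636, d = −0.75 ln(1 − 0.484848) = 0.497470 ≈ 0.497.
Sp1–Sp3: 14/33 sites differ → p ≈ 0.424242, d = −0.75 ln(1 − 0.565656) = 0.625439 ≈ 0.625.
Sp2–Sp3: 12/33 sites differ → p ≈ 0.363636, d = −0.75 ln(1 − 0.484848) = 0.497470 ≈ 0.497.

d(Sp1,Sp2) = 0.497, d(Sp1,Sp3) = 0.625, d(Sp2,Sp3) = 0.497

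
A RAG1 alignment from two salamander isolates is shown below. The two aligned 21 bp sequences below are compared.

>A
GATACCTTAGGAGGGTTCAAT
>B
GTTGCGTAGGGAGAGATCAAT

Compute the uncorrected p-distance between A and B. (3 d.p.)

The sequences differ at 7 of 21 positions (sites 2, 4, 6, 8, 9, 14, 16).
p = 7/21 = 0.333333… ≈ 0.333 (to 3 d.p.).

0.333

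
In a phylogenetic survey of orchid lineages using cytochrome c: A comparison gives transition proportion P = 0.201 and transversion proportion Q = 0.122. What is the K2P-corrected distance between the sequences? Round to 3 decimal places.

0.441

Under the Kimura two-parameter model, d = −½ ln(1 − 2P − Q) − ¼ ln(1 − 2Q).
1 − 2P − Q = 0.476, giving −½ ln(0.476) = 0.371169.
1 − 2Q = 0.756, giving −¼ ln(0.756) = 0.069928.
d = 0.371169 + 0.069928 = 0.441097.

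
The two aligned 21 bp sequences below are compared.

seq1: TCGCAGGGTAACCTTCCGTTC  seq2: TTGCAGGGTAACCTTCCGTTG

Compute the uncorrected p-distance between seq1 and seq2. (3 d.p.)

The sequences differ at 2 of 21 positions (sites 2, 21).
p = 2/21 = 0.095238… ≈ 0.095 (to 3 d.p.).

0.095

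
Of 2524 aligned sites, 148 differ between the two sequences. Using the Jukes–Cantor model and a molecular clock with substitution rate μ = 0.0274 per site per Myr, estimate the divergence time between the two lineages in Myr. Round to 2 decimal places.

1.11

p = 148/2524 ≈ 0.058637.
d = −(3/4) ln(1 − 4p/3) = −0.75 ln(1 − 0.078183) = −0.75 ln(0.921817)
  = −0.75 × (-0.081409) = 0.061057 substitutions/site.
Under a molecular clock d = 2μt, so t = d/(2μ) = 0.061057 / (2 × 0.0274) = 1.11 Myr.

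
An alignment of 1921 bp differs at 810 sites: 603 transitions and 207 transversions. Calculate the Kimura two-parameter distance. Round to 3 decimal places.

P = 603/1921 ≈ 0.313899 and Q = 207/1921 ≈ 0.107756.
Under the Kimura two-parameter model, d = −½ ln(1 − 2P − Q) − ¼ ln(1 − 2Q).
1 − 2P − Q = 0.264446, giving −½ ln(0.264446) = 0.665059.
1 − 2Q = 0.784488, giving −¼ ln(0.784488) = 0.060681.
d = 0.665059 + 0.060681 = 0.725740.

0.726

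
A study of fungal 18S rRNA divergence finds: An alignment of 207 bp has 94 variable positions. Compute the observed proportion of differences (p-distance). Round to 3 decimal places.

p = 94/207 = 0.454106… ≈ 0.454 (to 3 d.p.).

0.454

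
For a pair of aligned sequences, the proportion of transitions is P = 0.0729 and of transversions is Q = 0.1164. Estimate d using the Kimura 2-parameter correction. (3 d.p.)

Under the Kimura two-parameter model, d = −½ ln(1 − 2P − Q) − ¼ ln(1 − 2Q).
1 − 2P − Q = 0.7378, giving −½ ln(0.7378) = 0.152041.
1 − 2Q = 0.7672, giving −¼ ln(0.7672) = 0.066252.
d = 0.152041 + 0.066252 = 0.218293.

0.218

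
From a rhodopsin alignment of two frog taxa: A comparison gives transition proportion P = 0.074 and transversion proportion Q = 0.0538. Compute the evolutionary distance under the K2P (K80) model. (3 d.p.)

Under the Kimura two-parameter model, d = −½ ln(1 − 2P − Q) − ¼ ln(1 − 2Q).
1 − 2P − Q = 0.7982, giving −½ ln(0.7982) = 0.112698.
1 − 2Q = 0.8924, giving −¼ ln(0.8924) = 0.028460.
d = 0.112698 + 0.028460 = 0.141158.

0.141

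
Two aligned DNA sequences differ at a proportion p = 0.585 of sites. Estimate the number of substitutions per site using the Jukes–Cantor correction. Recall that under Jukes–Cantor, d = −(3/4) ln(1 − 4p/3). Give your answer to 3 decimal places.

d = −(3/4) ln(1 − 4p/3) = −0.75 ln(1 − 0.78) = −0.75 ln(0.22)
  = −0.75 × (-1.514128) = 1.135596 substitutions/site.

1.136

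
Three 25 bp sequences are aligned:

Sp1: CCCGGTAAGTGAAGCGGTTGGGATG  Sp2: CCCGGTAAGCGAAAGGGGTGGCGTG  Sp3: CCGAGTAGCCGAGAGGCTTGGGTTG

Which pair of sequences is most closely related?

Sp1–Sp2: 6/25 differ, p = 0.240, d = 0.289.
Sp1–Sp3: 10/25 differ, p = 0.400, d = 0.572.
Sp2–Sp3: 9/25 differ, p = 0.360, d = 0.490.
The smallest distance is between Sp1 and Sp2.

Sp1 and Sp2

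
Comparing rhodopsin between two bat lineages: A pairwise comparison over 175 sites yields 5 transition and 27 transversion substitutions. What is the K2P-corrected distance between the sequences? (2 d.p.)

P = 5/175 ≈ 0.028571 and Q = 27/175 ≈ 0.154286.
Under the Kimura two-parameter model, d = −½ ln(1 − 2P − Q) − ¼ ln(1 − 2Q).
1 − 2P − Q = 0.788572, giving −½ ln(0.788572) = 0.118766.
1 − 2Q = 0.691428, giving −¼ ln(0.691428) = 0.092249.
d = 0.118766 + 0.092249 = 0.211015.

0.21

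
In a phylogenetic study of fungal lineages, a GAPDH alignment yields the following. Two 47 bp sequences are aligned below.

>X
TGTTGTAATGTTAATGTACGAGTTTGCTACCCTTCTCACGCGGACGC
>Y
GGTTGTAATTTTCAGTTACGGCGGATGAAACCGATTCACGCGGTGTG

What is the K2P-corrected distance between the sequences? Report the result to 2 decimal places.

0.75

Of 47 sites, 2 differences are transitions and 19 are transversions, so P = 2/47 ≈ 0.042553 and Q = 19/47 ≈ 0.404255.
Under the Kimura two-parameter model, d = −½ ln(1 − 2P − Q) − ¼ ln(1 − 2Q).
1 − 2P − Q = 0.510639, giving −½ ln(0.510639) = 0.336046.
1 − 2Q = 0.19149, giving −¼ ln(0.19149) = 0.413230.
d = 0.336046 + 0.413230 = 0.749276.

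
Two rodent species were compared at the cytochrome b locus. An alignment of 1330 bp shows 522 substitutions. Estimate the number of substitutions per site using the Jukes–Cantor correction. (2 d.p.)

0.56

p = 522/1330 ≈ 0.392481.
d = −(3/4) ln(1 − 4p/3) = −0.75 ln(1 − 0.523308) = −0.75 ln(0.476692)
  = −0.75 × (-0.740885) = 0.555664 substitutions/site.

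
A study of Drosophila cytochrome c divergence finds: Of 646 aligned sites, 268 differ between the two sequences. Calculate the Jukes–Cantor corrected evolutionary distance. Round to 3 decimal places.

0.604

p = 268/646 ≈ 0.414861.
d = −(3/4) ln(1 − 4p/3) = −0.75 ln(1 − 0.553148) = −0.75 ln(0.446852)
  = −0.75 × (-0.805528) = 0.604146 substitutions/site.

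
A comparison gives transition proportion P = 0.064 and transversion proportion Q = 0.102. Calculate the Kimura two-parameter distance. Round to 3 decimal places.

0.188

Under the Kimura two-parameter model, d = −½ ln(1 − 2P − Q) − ¼ ln(1 − 2Q).
1 − 2P − Q = 0.77, giving −½ ln(0.77) = 0.130682.
1 − 2Q = 0.796, giving −¼ ln(0.796) = 0.057039.
d = 0.130682 + 0.057039 = 0.187721.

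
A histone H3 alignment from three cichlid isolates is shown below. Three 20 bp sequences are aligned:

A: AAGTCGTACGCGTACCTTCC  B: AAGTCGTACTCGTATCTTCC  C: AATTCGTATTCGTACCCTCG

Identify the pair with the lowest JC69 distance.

A–B: 2/20 differ, p = 0.100, d = 0.107.
A–C: 5/20 differ, p = 0.250, d = 0.304.
B–C: 5/20 differ, p = 0.250, d = 0.304.
The smallest distance is between A and B.

A and B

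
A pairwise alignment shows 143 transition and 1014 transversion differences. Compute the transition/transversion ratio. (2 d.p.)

0.14

R = 143/1014 = 0.141025… ≈ 0.14 (to 2 d.p.).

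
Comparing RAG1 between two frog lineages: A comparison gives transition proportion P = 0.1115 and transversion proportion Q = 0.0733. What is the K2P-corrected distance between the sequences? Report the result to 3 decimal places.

0.215

Under the Kimura two-parameter model, d = −½ ln(1 − 2P − Q) − ¼ ln(1 − 2Q).
1 − 2P − Q = 0.7037, giving −½ ln(0.7037) = 0.175702.
1 − 2Q = 0.8534, giving −¼ ln(0.8534) = 0.039632.
d = 0.175702 + 0.039632 = 0.215334.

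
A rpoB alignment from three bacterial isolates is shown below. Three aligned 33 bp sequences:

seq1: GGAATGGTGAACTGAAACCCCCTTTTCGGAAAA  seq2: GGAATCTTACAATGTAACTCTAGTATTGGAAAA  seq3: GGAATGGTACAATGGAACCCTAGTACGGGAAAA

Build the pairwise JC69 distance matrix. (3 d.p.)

seq1–seq2: 12/33 sites differ → p ≈ 0.363636, d = −0.75 ln(1 − 0.484848) = 0.497470 ≈ 0.497.
seq1–seq3: 10/33 sites differ → p ≈ 0.30303, d = −0.75 ln(1 − 0.40404) = 0.388186 ≈ 0.388.
seq2–seq3: 6/33 sites differ → p ≈ 0.181818, d = −0.75 ln(1 − 0.242424) = 0.208224 ≈ 0.208.

d(seq1,seq2) = 0.497, d(seq1,seq3) = 0.388, d(seq2,seq3) = 0.208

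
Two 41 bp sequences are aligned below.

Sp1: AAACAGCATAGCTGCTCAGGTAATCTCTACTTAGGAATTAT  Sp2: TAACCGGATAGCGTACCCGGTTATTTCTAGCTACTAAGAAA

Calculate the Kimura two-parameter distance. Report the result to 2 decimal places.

Of 41 sites, 3 differences are transitions and 14 are transversions, so P = 3/41 ≈ 0.073171 and Q = 14/41 ≈ 0.341463.
Under the Kimura two-parameter model, d = −½ ln(1 − 2P − Q) − ¼ ln(1 − 2Q).
1 − 2P − Q = 0.512195, giving −½ ln(0.512195) = 0.334525.
1 − 2Q = 0.317074, giving −¼ ln(0.317074) = 0.287155.
d = 0.334525 + 0.287155 = 0.621680.

0.62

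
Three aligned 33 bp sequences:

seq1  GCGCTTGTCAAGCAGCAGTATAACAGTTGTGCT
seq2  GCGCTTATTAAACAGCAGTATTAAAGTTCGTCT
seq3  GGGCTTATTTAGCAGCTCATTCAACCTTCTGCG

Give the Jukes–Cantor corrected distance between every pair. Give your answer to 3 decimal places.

d(seq1,seq2) = 0.293, d(seq1,seq3) = 0.625, d(seq2,seq3) = 0.559

seq1–seq2: 8/33 sites differ → p ≈ 0.242424, d = −0.75 ln(1 − 0.323232) = 0.292820 ≈ 0.293.
seq1–seq3: 14/33 sites differ → p ≈ 0.424242, d = −0.75 ln(1 − 0.565656) = 0.625439 ≈ 0.625.
seq2–seq3: 13/33 sites differ → p ≈ 0.393939, d = −0.75 ln(1 − 0.525252) = 0.558728 ≈ 0.559.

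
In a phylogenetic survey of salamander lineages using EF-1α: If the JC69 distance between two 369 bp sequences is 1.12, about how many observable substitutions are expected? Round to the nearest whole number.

215

Invert JC69: p = (3/4)(1 − e^(−4d/3)) = 0.75 × (1 − e^(-1.493333)) = 0.75 × (1 − 0.224623) = 0.581533.
Expected differing sites = pL ≈ 0.581533 × 369 = 214.585677 ≈ 215.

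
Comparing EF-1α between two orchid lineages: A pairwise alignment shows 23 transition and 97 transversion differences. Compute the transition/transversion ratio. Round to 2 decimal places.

0.24

R = 23/97 = 0.237113… ≈ 0.24 (to 2 d.p.).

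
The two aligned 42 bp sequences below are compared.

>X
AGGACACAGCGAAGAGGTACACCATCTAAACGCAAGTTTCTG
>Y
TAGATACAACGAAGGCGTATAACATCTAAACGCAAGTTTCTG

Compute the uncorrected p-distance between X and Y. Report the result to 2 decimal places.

0.19

The sequences differ at 8 of 42 positions (sites 1, 2, 5, 9, 15, 16, 20, 22).
p = 8/42 = 0.190476… ≈ 0.19 (to 2 d.p.).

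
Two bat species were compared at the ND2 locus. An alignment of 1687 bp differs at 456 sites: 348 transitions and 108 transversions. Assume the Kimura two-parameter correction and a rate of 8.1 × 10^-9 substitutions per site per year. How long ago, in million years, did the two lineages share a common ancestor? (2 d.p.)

P = 348/1687 ≈ 0.206283 and Q = 108/1687 ≈ 0.064019.
Under the Kimura two-parameter model, d = −½ ln(1 − 2P − Q) − ¼ ln(1 − 2Q).
1 − 2P − Q = 0.523415, giving −½ ln(0.523415) = 0.323690.
1 − 2Q = 0.871962, giving −¼ ln(0.871962) = 0.034252.
d = 0.323690 + 0.034252 = 0.357942.
Under a molecular clock d = 2μt, so t = d/(2μ) = 0.357942 / (2 × 8.1 × 10^-9) = 22.10 million years.

22.10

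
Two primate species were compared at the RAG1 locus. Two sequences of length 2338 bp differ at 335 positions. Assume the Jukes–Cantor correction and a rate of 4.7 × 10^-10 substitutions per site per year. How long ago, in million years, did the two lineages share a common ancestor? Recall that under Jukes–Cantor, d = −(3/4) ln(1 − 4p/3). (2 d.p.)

169.16

p = 335/2338 ≈ 0.143285.
d = −(3/4) ln(1 − 4p/3) = −0.75 ln(1 − 0.191047) = −0.75 ln(0.808953)
  = −0.75 × (-0.212014) = 0.159011 substitutions/site.
Under a molecular clock d = 2μt, so t = d/(2μ) = 0.159011 / (2 × 4.7 × 10^-10) = 169.16 million years.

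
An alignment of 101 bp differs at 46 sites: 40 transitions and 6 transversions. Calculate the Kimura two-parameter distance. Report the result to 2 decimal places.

P = 40/101 ≈ 0.39604 and Q = 6/101 ≈ 0.059406.
Under the Kimura two-parameter model, d = −½ ln(1 − 2P − Q) − ¼ ln(1 − 2Q).
1 − 2P − Q = 0.148514, giving −½ ln(0.148514) = 0.953538.
1 − 2Q = 0.881188, giving −¼ ln(0.881188) = 0.031621.
d = 0.953538 + 0.031621 = 0.985159.

0.99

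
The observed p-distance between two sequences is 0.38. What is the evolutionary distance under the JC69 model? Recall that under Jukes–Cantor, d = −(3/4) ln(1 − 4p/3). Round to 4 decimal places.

0.5299

d = −(3/4) ln(1 − 4p/3) = −0.75 ln(1 − 0.506667) = −0.75 ln(0.493333)
  = −0.75 × (-0.706571) = 0.529928 substitutions/site.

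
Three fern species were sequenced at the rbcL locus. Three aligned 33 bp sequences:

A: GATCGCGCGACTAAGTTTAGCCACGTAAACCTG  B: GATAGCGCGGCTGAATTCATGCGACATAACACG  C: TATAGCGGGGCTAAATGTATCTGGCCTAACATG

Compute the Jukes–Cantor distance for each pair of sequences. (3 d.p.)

d(A,B) = 0.625, d(A,C) = 0.625, d(B,C) = 0.388

A–B: 14/33 sites differ → p ≈ 0.424242, d = −0.75 ln(1 − 0.565656) = 0.625439 ≈ 0.625.
A–C: 14/33 sites differ → p ≈ 0.424242, d = −0.75 ln(1 − 0.565656) = 0.625439 ≈ 0.625.
B–C: 10/33 sites differ → p ≈ 0.30303, d = −0.75 ln(1 − 0.40404) = 0.388186 ≈ 0.388.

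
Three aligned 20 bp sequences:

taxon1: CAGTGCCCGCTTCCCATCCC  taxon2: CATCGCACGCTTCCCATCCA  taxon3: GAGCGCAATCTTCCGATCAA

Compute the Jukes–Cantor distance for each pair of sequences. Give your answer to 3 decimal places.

taxon1–taxon2: 4/20 sites differ → p = 0.2, d = −0.75 ln(1 − 0.266667) = 0.232617 ≈ 0.233.
taxon1–taxon3: 8/20 sites differ → p = 0.4, d = −0.75 ln(1 − 0.533333) = 0.571605 ≈ 0.572.
taxon2–taxon3: 6/20 sites differ → p = 0.3, d = −0.75 ln(1 − 0.4) = 0.383119 ≈ 0.383.

d(taxon1,taxon2) = 0.233, d(taxon1,taxon3) = 0.572, d(taxon2,taxon3) = 0.383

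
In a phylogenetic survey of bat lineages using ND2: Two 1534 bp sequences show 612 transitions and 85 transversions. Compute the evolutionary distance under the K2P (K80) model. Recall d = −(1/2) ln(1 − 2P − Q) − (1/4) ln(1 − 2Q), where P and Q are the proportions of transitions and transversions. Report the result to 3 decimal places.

0.989

P = 612/1534 ≈ 0.398957 and Q = 85/1534 ≈ 0.055411.
Under the Kimura two-parameter model, d = −½ ln(1 − 2P − Q) − ¼ ln(1 − 2Q).
1 − 2P − Q = 0.146675, giving −½ ln(0.146675) = 0.959768.
1 − 2Q = 0.889178, giving −¼ ln(0.889178) = 0.029364.
d = 0.959768 + 0.029364 = 0.989132.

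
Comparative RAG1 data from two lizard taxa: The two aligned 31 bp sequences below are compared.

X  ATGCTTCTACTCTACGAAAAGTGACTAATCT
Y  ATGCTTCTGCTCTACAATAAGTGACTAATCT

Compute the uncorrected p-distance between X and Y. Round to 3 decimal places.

0.097

The sequences differ at 3 of 31 positions (sites 9, 16, 18).
p = 3/31 = 0.096774… ≈ 0.097 (to 3 d.p.).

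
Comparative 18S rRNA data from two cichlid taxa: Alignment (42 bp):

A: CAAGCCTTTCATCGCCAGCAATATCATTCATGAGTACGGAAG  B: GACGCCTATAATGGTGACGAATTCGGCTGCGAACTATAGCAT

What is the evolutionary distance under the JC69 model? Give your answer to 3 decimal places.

0.982

The sequences differ at 23 of 42 sites, so p = 23/42 ≈ 0.547619.
d = −(3/4) ln(1 − 4p/3) = −0.75 ln(1 − 0.730159) = −0.75 ln(0.269841)
  = −0.75 × (-1.309922) = 0.982442 substitutions/site.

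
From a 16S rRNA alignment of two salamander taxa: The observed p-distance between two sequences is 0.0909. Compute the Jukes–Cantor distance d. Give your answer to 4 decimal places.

d = −(3/4) ln(1 − 4p/3) = −0.75 ln(1 − 0.1212) = −0.75 ln(0.8788)
  = −0.75 × (-0.129198) = 0.096899 substitutions/site.

0.0969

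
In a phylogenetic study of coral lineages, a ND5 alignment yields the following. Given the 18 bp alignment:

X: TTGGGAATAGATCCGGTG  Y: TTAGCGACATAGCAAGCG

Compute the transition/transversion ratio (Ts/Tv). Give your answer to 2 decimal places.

Transitions are A↔G and C↔T; transversions are all other mismatches.
Transitions: 5. Transversions: 4.
R = 5/4 = 1.25.

1.25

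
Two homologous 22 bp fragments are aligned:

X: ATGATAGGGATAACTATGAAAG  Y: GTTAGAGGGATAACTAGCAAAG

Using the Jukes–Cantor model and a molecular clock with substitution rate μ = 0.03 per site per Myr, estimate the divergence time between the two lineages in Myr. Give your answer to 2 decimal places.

The sequences differ at 5 of 22 sites (1, 3, 5, 17, 18), so p = 5/22 ≈ 0.227273.
d = −(3/4) ln(1 − 4p/3) = −0.75 ln(1 − 0.303031) = −0.75 ln(0.696969)
  = −0.75 × (-0.361014) = 0.270761 substitutions/site.
Under a molecular clock d = 2μt, so t = d/(2μ) = 0.270761 / (2 × 0.03) = 4.51 Myr.

4.51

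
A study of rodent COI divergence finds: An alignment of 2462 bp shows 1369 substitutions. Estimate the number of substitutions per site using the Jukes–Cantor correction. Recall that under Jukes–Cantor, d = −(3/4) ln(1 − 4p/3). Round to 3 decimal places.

p = 1369/2462 ≈ 0.556052.
d = −(3/4) ln(1 − 4p/3) = −0.75 ln(1 − 0.741403) = −0.75 ln(0.258597)
  = −0.75 × (-1.352484) = 1.014363 substitutions/site.

1.014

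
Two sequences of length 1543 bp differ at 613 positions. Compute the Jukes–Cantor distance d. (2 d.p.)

0.57

p = 613/1543 ≈ 0.397278.
d = −(3/4) ln(1 − 4p/3) = −0.75 ln(1 − 0.529704) = −0.75 ln(0.470296)
  = −0.75 × (-0.754393) = 0.565795 substitutions/site.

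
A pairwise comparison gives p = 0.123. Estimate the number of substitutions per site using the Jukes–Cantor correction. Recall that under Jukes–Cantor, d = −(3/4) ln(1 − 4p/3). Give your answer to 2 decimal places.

d = −(3/4) ln(1 − 4p/3) = −0.75 ln(1 − 0.164) = −0.75 ln(0.836)
  = −0.75 × (-0.179127) = 0.134345 substitutions/site.

0.13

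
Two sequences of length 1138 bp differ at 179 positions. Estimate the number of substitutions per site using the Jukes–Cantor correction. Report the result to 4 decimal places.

p = 179/1138 ≈ 0.157293.
d = −(3/4) ln(1 − 4p/3) = −0.75 ln(1 − 0.209724) = −0.75 ln(0.790276)
  = −0.75 × (-0.235373) = 0.176530 substitutions/site.

0.1765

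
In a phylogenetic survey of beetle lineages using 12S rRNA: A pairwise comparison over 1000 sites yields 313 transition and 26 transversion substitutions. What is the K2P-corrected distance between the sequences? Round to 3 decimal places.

0.541

P = 313/1000 = 0.313 and Q = 26/1000 = 0.026.
Under the Kimura two-parameter model, d = −½ ln(1 − 2P − Q) − ¼ ln(1 − 2Q).
1 − 2P − Q = 0.348, giving −½ ln(0.348) = 0.527776.
1 − 2Q = 0.948, giving −¼ ln(0.948) = 0.013350.
d = 0.527776 + 0.013350 = 0.541126.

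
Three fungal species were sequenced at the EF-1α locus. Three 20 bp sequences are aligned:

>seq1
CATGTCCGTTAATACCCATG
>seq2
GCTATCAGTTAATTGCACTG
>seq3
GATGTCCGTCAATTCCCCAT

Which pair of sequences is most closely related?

seq1–seq2: 8/20 differ, p = 0.400, d = 0.572.
seq1–seq3: 6/20 differ, p = 0.300, d = 0.383.
seq2–seq3: 8/20 differ, p = 0.400, d = 0.572.
The smallest distance is between seq1 and seq3.

seq1 and seq3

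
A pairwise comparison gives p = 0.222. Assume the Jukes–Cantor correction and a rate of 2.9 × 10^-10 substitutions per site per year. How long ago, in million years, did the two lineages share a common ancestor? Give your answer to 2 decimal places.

d = −(3/4) ln(1 − 4p/3) = −0.75 ln(1 − 0.296) = −0.75 ln(0.704)
  = −0.75 × (-0.350977) = 0.263233 substitutions/site.
Under a molecular clock d = 2μt, so t = d/(2μ) = 0.263233 / (2 × 2.9 × 10^-10) = 453.85 million years.

453.85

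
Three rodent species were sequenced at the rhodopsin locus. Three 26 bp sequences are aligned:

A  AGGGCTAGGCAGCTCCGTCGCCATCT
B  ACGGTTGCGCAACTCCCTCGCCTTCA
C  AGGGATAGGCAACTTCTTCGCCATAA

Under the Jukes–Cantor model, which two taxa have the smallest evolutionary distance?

A and C

A–B: 8/26 differ, p = 0.308, d = 0.396.
A–C: 6/26 differ, p = 0.231, d = 0.276.
B–C: 8/26 differ, p = 0.308, d = 0.396.
The smallest distance is between A and C.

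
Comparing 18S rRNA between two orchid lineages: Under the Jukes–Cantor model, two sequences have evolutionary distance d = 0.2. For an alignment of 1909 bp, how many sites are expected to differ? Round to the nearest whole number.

Invert JC69: p = (3/4)(1 − e^(−4d/3)) = 0.75 × (1 − e^(-0.266667)) = 0.75 × (1 − 0.765928) = 0.175554.
Expected differing sites = pL ≈ 0.175554 × 1909 = 335.132586 ≈ 335.

335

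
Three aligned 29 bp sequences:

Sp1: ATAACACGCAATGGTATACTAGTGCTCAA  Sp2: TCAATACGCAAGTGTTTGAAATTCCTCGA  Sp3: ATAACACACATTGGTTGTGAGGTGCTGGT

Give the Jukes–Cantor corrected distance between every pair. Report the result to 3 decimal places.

Sp1–Sp2: 12/29 sites differ → p ≈ 0.413793, d = −0.75 ln(1 − 0.551724) = 0.601760 ≈ 0.602.
Sp1–Sp3: 11/29 sites differ → p ≈ 0.37931, d = −0.75 ln(1 − 0.505747) = 0.528531 ≈ 0.529.
Sp2–Sp3: 15/29 sites differ → p ≈ 0.517241, d = −0.75 ln(1 − 0.689655) = 0.877553 ≈ 0.878.

d(Sp1,Sp2) = 0.602, d(Sp1,Sp3) = 0.529, d(Sp2,Sp3) = 0.878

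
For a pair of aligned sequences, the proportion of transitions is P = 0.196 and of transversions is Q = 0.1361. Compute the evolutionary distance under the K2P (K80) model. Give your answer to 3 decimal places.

Under the Kimura two-parameter model, d = −½ ln(1 − 2P − Q) − ¼ ln(1 − 2Q).
1 − 2P − Q = 0.4719, giving −½ ln(0.4719) = 0.375494.
1 − 2Q = 0.7278, giving −¼ ln(0.7278) = 0.079432.
d = 0.375494 + 0.079432 = 0.454926.

0.455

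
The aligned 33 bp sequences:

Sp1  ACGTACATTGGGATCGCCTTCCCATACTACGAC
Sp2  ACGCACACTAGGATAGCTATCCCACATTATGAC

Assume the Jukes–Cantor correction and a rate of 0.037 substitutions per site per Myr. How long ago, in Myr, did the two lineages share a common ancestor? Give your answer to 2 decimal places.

4.58

The sequences differ at 9 of 33 sites (4, 8, 10, 15, 18, 19, 25, 27, 30), so p = 9/33 ≈ 0.272727.
d = −(3/4) ln(1 − 4p/3) = −0.75 ln(1 − 0.363636) = −0.75 ln(0.636364)
  = −0.75 × (-0.451985) = 0.338989 substitutions/site.
Under a molecular clock d = 2μt, so t = d/(2μ) = 0.338989 / (2 × 0.037) = 4.58 Myr.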